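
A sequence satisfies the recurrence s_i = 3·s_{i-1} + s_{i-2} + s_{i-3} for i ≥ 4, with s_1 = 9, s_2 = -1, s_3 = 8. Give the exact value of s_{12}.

523644

Iterate the recurrence:
s_4 = 32  s_5 = 103  s_6 = 349  s_7 = 1182  s_8 = 3998  s_9 = 13525  s_{10} = 45755  s_{11} = 154788  s_{12} = 523644.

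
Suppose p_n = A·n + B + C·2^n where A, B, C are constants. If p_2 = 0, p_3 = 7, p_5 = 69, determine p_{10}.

Plug in n = 2, 3, 5: 2A + B + 4C = 0; 3A + B + 8C = 7; 5A + B + 32C = 69.
Subtracting the first from the second: A + 4C = 7.
Subtracting the second from the third: 2A + 24C = 62.
Solving: C = 3, A = -5, then B = -2.
Therefore p_{10} = -50 + (-2) + 3·1024 = 3020.

3020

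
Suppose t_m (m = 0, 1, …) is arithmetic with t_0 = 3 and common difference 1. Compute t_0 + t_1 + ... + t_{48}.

t_m = 3 + (m - 0)·1.
t_{48} = 51; S = 49·(3 + 51)/2 = 1323.

1323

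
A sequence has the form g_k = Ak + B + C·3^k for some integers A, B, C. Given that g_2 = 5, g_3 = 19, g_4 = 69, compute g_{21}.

Write the equations: 2A + B + 9C = 5; 3A + B + 27C = 19; 4A + B + 81C = 69.
Subtracting the first from the second: A + 18C = 14.
Subtracting the second from the third: A + 54C = 50.
Solving: C = 1, A = -4, then B = 4.
So g_k = -4·k + 4 + 1·3^k; at k=21 this is 10460353123.

10460353123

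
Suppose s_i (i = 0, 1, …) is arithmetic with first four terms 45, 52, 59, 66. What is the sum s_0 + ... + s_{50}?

11220

Common difference d = 7.
s_i = 45 + (i - 0)·7.
s_{50} = 395; S = 51·(45 + 395)/2 = 11220.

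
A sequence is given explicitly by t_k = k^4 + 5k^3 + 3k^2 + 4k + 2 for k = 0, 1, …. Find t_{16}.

t_{16} = 1·16^4 + 5·16^3 + 3·16^2 + 4·16 + 2 = 86850.

86850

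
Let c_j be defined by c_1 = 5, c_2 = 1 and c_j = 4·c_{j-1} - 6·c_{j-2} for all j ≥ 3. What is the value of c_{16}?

-4200320

Step forward from the initial values:
c_3 = -26  c_4 = -110  c_5 = -284  …  c_{13} = -159680  c_{14} = -803264  c_{15} = -2254976  c_{16} = -4200320.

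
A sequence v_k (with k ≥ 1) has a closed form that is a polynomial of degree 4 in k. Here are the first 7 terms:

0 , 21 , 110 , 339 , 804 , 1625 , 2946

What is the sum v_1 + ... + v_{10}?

1st diffs: 21, 89, 229, 465, 821, 1321.
2nd diffs: 68, 140, 236, 356, 500.
3rd diffs: 72, 96, 120, 144.
4th diffs: 24, 24, 24 (constant).
Newton forward-difference form: v_k = 21·C(k-1,1) + 68·C(k-1,2) + 72·C(k-1,3) + 24·C(k-1,4).
Continuing: 4935, 7784, 11709.
Summing k = 1..10 (10 terms) gives 30273.

30273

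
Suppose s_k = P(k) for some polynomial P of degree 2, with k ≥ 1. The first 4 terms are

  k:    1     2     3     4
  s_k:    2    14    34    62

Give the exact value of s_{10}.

1st diffs: 12, 20, 28.
2nd diffs: 8, 8 (constant).
So s_k = 4k^2 - 2.
Evaluating at k = 10 gives s_{10} = 398.

398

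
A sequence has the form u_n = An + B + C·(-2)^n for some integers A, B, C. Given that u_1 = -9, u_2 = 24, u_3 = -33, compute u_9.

At n = 1, 2, 3: A + B - 2C = -9; 2A + B + 4C = 24; 3A + B - 8C = -33.
Subtracting the first from the second: A + 6C = 33.
Subtracting the second from the third: A - 12C = -57.
Solving: C = 5, A = 3, then B = -2.
Hence u_9 = 3·9 + (-2) + 5·(-512) = -2535.

-2535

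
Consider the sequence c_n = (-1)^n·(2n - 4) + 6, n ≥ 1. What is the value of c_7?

(-1)^7 = -1; 2n - 4 at n=7 is 10; so c_7 = -4.

-4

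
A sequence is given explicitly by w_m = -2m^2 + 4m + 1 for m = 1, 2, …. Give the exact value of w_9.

-125

w_9 = -2·9^2 + 4·9 + 1 = -125.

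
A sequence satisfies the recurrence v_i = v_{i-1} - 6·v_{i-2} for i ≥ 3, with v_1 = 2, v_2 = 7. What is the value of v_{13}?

Step forward from the initial values:
v_3 = -5;  v_4 = -47;  v_5 = -17;  …;  v_{10} = 3913;  v_{11} = 24463;  v_{12} = 985;  v_{13} = -145793.

-145793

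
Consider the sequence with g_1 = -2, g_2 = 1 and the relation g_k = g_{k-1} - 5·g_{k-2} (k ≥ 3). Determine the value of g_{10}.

-3074

Step forward from the initial values:
g_3 = 11  g_4 = 6  g_5 = -49  g_6 = -79  g_7 = 166  g_8 = 561  g_9 = -269  g_{10} = -3074.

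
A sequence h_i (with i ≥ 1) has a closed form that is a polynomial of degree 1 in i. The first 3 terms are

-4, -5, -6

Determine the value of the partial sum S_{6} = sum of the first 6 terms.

1st diffs: -1, -1 (constant).
So h_i = -i - 3.
Continuing: -7, -8, -9.
Summing i = 1..6 (6 terms) gives -39.

-39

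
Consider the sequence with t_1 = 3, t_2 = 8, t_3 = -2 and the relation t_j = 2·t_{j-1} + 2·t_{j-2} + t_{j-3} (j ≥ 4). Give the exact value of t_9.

2198

Compute successive terms:
t_4 = 15; t_5 = 34; t_6 = 96; t_7 = 275; t_8 = 776; t_9 = 2198.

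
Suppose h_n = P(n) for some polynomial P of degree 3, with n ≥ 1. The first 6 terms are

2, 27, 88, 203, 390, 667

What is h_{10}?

3035

1st diffs: 25, 61, 115, 187, 277.
2nd diffs: 36, 54, 72, 90.
3rd diffs: 18, 18, 18 (constant).
Newton forward-difference form: h_n = 2 + 25·C(n-1,1) + 36·C(n-1,2) + 18·C(n-1,3).
At n = 10: n-1 = 9, so h_{10} = 2 + 225 + 1296 + 1512 = 3035.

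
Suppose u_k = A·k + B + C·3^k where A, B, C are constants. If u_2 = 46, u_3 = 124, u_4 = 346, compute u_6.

2950

Plug in k = 2, 3, 4: 2A + B + 9C = 46; 3A + B + 27C = 124; 4A + B + 81C = 346.
Subtracting the first from the second: A + 18C = 78.
Subtracting the second from the third: A + 54C = 222.
Solving: C = 4, A = 6, then B = -2.
Therefore u_6 = 36 + (-2) + 4·729 = 2950.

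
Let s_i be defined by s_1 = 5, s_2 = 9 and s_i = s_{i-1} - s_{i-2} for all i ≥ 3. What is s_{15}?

4

Compute successive terms:
s_3 = 4;  s_4 = -5;  s_5 = -9;  …;  s_{12} = -4;  s_{13} = 5;  s_{14} = 9;  s_{15} = 4.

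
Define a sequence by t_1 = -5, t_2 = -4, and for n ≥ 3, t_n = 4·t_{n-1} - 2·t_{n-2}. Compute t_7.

Compute successive terms:
t_3 = -6;  t_4 = -16;  t_5 = -52;  t_6 = -176;  t_7 = -600.

-600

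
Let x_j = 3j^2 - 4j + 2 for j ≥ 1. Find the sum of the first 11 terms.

1276

Over j = 1..11: Σj = 66, Σj² = 506.
Total = (3)·506 + (-4)·66 + (2)·11 = 1276.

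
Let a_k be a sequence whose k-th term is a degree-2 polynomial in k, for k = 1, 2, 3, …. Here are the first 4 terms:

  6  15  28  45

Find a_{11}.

1st diffs: 9, 13, 17.
2nd diffs: 4, 4 (constant).
Newton forward-difference form: a_k = 6 + 9·C(k-1,1) + 4·C(k-1,2).
At k = 11: k-1 = 10, so a_{11} = 6 + 90 + 180 = 276.

276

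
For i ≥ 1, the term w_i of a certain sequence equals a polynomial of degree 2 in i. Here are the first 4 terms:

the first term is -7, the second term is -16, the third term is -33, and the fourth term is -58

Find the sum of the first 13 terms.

1st diffs: -9, -17, -25.
2nd diffs: -8, -8 (constant).
Newton forward-difference form: w_i = -7 + (-9)·C(i-1,1) + (-8)·C(i-1,2).
Continuing: …, -91, -132, -181, -238, …, w_{13} = -643.
Summing i = 1..13 (13 terms) gives -3081.

-3081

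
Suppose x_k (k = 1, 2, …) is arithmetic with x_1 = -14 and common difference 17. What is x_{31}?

496

x_k = -14 + (k - 1)·17.
x_{31} = -14 + 30·17 = 496.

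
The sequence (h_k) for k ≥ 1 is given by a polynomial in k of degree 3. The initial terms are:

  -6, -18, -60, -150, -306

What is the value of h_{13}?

-6090

1st diffs: -12, -42, -90, -156.
2nd diffs: -30, -48, -66.
3rd diffs: -18, -18 (constant).
So h_k = -3k^3 + 3k^2 - 6.
Evaluating at k = 13 gives h_{13} = -6090.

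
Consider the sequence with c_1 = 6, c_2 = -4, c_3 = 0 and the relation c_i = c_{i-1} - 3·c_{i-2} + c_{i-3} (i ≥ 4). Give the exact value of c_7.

Applying the relation repeatedly:
c_4 = 18;  c_5 = 14;  c_6 = -40;  c_7 = -64.

-64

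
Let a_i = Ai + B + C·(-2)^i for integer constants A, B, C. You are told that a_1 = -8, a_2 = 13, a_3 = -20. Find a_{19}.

At i = 1, 2, 3: A + B - 2C = -8; 2A + B + 4C = 13; 3A + B - 8C = -20.
Subtracting the first from the second: A + 6C = 21.
Subtracting the second from the third: A - 12C = -33.
Solving: C = 3, A = 3, then B = -5.
Therefore a_{19} = 57 + (-5) + 3·(-524288) = -1572812.

-1572812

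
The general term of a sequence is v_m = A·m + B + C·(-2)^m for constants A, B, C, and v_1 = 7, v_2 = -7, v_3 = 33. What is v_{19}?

1572937

The three given values yield: A + B - 2C = 7; 2A + B + 4C = -7; 3A + B - 8C = 33.
Subtracting the first from the second: A + 6C = -14.
Subtracting the second from the third: A - 12C = 40.
Solving: C = -3, A = 4, then B = -3.
Therefore v_{19} = 76 + (-3) + (-3)·(-524288) = 1572937.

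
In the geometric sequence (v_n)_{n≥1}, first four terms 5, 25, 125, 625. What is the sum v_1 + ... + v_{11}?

61035155

Common ratio r = 5.
v_n = 5·5^(n-1).
S = 5·(5^11 - 1)/(5 - 1) = 5·(48828125 - 1)/(4) = 61035155.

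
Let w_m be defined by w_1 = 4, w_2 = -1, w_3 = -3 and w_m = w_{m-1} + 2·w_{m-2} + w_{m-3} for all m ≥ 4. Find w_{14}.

-6274

Compute successive terms:
w_4 = -1, w_5 = -8, w_6 = -13, …, w_{11} = -633, w_{12} = -1360, w_{13} = -2921, w_{14} = -6274.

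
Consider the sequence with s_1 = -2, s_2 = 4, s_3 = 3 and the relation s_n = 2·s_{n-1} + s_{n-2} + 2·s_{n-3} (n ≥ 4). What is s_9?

s_4 = 6; s_5 = 23; s_6 = 58; s_7 = 151; s_8 = 406; s_9 = 1079.

1079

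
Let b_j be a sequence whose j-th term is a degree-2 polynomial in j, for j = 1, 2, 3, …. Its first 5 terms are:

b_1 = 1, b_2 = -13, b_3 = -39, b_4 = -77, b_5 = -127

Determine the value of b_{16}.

1st diffs: -14, -26, -38, -50.
2nd diffs: -12, -12, -12 (constant).
So b_j = -6j^2 + 4j + 3.
Evaluating at j = 16 gives b_{16} = -1469.

-1469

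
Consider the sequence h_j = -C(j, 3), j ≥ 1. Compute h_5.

C(5, 3) = 10, so h_5 = -10.

-10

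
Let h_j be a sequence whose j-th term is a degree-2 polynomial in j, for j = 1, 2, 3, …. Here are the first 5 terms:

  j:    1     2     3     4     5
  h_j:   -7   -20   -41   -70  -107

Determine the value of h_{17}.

-1175

1st diffs: -13, -21, -29, -37.
2nd diffs: -8, -8, -8 (constant).
Newton forward-difference form: h_j = -7 + (-13)·C(j-1,1) + (-8)·C(j-1,2).
At j = 17: j-1 = 16, so h_{17} = -7 - 208 - 960 = -1175.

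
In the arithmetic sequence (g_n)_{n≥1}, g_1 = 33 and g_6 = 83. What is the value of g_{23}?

Common difference d = (83 - 33) / (6 - 1) = 10.
g_n = 33 + (n - 1)·10.
g_{23} = 33 + 22·10 = 253.

253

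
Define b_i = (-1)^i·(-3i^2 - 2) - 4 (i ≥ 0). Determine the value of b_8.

-198

(-1)^8 = 1; -3i^2 - 2 at i=8 is -194; so b_8 = -198.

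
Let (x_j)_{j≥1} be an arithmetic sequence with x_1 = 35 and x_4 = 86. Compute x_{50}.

868

Common difference d = (86 - 35) / (4 - 1) = 17.
x_j = 35 + (j - 1)·17.
x_{50} = 35 + 49·17 = 868.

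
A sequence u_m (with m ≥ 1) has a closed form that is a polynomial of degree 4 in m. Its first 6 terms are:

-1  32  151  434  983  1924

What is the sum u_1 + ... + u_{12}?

78704

1st diffs: 33, 119, 283, 549, 941.
2nd diffs: 86, 164, 266, 392.
3rd diffs: 78, 102, 126.
4th diffs: 24, 24 (constant).
Newton forward-difference form: u_m = -1 + 33·C(m-1,1) + 86·C(m-1,2) + 78·C(m-1,3) + 24·C(m-1,4).
Continuing: …, 3407, 5606, 8719, 12968, …, u_{12} = 25882.
Summing m = 1..12 (12 terms) gives 78704.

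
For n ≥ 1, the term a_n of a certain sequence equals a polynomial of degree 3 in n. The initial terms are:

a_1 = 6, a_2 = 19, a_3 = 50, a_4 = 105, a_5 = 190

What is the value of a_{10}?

1st diffs: 13, 31, 55, 85.
2nd diffs: 18, 24, 30.
3rd diffs: 6, 6 (constant).
So a_n = n^3 + 3n^2 - 3n + 5.
Evaluating at n = 10 gives a_{10} = 1275.

1275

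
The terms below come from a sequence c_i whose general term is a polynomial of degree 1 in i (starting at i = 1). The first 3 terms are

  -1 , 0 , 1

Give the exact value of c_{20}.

1st diffs: 1, 1 (constant).
So c_i = i - 2.
Evaluating at i = 20 gives c_{20} = 18.

18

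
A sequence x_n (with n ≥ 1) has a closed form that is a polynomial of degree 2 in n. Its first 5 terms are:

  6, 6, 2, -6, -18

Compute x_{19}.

1st diffs: 0, -4, -8, -12.
2nd diffs: -4, -4, -4 (constant).
Newton forward-difference form: x_n = 6 + (-4)·C(n-1,2).
At n = 19: n-1 = 18, so x_{19} = 6 - 612 = -606.

-606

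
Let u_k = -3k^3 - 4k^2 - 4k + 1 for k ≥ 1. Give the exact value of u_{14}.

u_{14} = -3·14^3 - 4·14^2 - 4·14 + 1 = -9071.

-9071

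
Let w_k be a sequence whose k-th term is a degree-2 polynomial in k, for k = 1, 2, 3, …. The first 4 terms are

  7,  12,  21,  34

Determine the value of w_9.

1st diffs: 5, 9, 13.
2nd diffs: 4, 4 (constant).
Newton forward-difference form: w_k = 7 + 5·C(k-1,1) + 4·C(k-1,2).
At k = 9: k-1 = 8, so w_9 = 7 + 40 + 112 = 159.

159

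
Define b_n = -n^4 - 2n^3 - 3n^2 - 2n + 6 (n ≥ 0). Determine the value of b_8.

b_8 = -1·8^4 - 2·8^3 - 3·8^2 - 2·8 + 6 = -5322.

-5322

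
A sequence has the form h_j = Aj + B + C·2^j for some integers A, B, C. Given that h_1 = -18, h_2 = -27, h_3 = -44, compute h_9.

Write the equations: A + B + 2C = -18; 2A + B + 4C = -27; 3A + B + 8C = -44.
Subtracting the first from the second: A + 2C = -9.
Subtracting the second from the third: A + 4C = -17.
Solving: C = -4, A = -1, then B = -9.
Hence h_9 = -1·9 + (-9) + (-4)·512 = -2066.

-2066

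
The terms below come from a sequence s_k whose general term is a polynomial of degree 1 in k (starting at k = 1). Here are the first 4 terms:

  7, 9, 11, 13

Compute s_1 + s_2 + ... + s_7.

91

1st diffs: 2, 2, 2 (constant).
So s_k = 2k + 5.
Continuing: 15, 17, 19.
Summing k = 1..7 (7 terms) gives 91.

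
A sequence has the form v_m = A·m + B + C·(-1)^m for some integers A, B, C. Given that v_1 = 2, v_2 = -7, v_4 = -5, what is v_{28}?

The three given values yield: A + B - C = 2; 2A + B + C = -7; 4A + B + C = -5.
Subtracting the first from the second: A + 2C = -9.
Subtracting the second from the third: 2A = 2.
Solving: C = -5, A = 1, then B = -4.
So v_m = 1·m + (-4) + (-5)·(-1)^m; at m=28 this is 19.

19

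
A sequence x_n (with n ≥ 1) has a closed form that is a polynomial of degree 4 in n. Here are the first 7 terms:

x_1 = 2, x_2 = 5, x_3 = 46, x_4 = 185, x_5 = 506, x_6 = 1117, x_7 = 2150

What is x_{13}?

1st diffs: 3, 41, 139, 321, 611, 1033.
2nd diffs: 38, 98, 182, 290, 422.
3rd diffs: 60, 84, 108, 132.
4th diffs: 24, 24, 24 (constant).
So x_n = n^4 - 6n^2 + 6n + 1.
Evaluating at n = 13 gives x_{13} = 27626.

27626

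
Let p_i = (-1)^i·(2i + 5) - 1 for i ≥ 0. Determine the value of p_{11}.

(-1)^11 = -1; 2i + 5 at i=11 is 27; so p_{11} = -28.

-28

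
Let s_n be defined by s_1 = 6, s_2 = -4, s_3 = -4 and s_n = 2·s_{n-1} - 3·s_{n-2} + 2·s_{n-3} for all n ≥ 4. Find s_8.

s_4 = 16  s_5 = 36  s_6 = 16  s_7 = -44  s_8 = -64.

-64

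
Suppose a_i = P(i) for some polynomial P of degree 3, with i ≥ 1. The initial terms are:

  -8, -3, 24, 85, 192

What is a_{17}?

1st diffs: 5, 27, 61, 107.
2nd diffs: 22, 34, 46.
3rd diffs: 12, 12 (constant).
Newton forward-difference form: a_i = -8 + 5·C(i-1,1) + 22·C(i-1,2) + 12·C(i-1,3).
At i = 17: i-1 = 16, so a_{17} = -8 + 80 + 2640 + 6720 = 9432.

9432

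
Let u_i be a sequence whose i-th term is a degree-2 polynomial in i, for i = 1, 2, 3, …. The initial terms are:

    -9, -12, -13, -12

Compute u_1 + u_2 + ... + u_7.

1st diffs: -3, -1, 1.
2nd diffs: 2, 2 (constant).
Newton forward-difference form: u_i = -9 + (-3)·C(i-1,1) + 2·C(i-1,2).
Continuing: -9, -4, 3.
Summing i = 1..7 (7 terms) gives -56.

-56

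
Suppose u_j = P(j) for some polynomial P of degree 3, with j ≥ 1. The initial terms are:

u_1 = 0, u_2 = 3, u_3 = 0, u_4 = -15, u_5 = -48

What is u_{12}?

1st diffs: 3, -3, -15, -33.
2nd diffs: -6, -12, -18.
3rd diffs: -6, -6 (constant).
Newton forward-difference form: u_j = 3·C(j-1,1) + (-6)·C(j-1,2) + (-6)·C(j-1,3).
At j = 12: j-1 = 11, so u_{12} = 33 - 330 - 990 = -1287.

-1287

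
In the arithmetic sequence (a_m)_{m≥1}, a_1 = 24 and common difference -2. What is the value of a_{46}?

a_m = 24 + (m - 1)·(-2).
a_{46} = 24 + 45·(-2) = -66.

-66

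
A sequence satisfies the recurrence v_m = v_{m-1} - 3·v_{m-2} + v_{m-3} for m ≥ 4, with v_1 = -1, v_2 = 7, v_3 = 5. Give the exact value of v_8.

-29

Applying the relation repeatedly:
v_4 = -17; v_5 = -25; v_6 = 31; v_7 = 89; v_8 = -29.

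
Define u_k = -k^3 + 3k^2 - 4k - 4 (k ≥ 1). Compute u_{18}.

-4936

u_{18} = -1·18^3 + 3·18^2 - 4·18 - 4 = -4936.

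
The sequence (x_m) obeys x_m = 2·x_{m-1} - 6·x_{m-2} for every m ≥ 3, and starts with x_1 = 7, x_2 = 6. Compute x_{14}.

-617856

Step forward from the initial values:
x_3 = -30  x_4 = -96  x_5 = -12  …  x_{11} = 29472  x_{12} = 132096  x_{13} = 87360  x_{14} = -617856.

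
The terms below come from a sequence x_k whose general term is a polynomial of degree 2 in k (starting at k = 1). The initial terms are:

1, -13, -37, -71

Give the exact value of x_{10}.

-485

1st diffs: -14, -24, -34.
2nd diffs: -10, -10 (constant).
Newton forward-difference form: x_k = 1 + (-14)·C(k-1,1) + (-10)·C(k-1,2).
At k = 10: k-1 = 9, so x_{10} = 1 - 126 - 360 = -485.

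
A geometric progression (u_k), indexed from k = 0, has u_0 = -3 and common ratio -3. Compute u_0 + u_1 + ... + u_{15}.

u_k = (-3)·(-3)^(k-0).
S = (-3)·((-3)^16 - 1)/(-3 - 1) = (-3)·(43046721 - 1)/(-4) = 32285040.

32285040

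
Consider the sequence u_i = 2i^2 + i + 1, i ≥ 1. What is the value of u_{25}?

1276

u_{25} = 2·25^2 + 1·25 + 1 = 1276.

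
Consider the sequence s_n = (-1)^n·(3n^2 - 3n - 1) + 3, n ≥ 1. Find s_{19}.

(-1)^19 = -1; 3n^2 - 3n - 1 at n=19 is 1025; so s_{19} = -1022.

-1022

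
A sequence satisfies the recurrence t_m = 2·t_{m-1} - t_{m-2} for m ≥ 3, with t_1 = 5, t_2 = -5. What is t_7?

-55

Step forward from the initial values:
t_3 = -15;  t_4 = -25;  t_5 = -35;  t_6 = -45;  t_7 = -55.
(Characteristic roots are 1 and 1.)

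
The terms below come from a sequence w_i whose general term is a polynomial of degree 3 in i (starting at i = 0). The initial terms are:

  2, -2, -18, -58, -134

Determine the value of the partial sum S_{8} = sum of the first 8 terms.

-1608

1st diffs: -4, -16, -40, -76.
2nd diffs: -12, -24, -36.
3rd diffs: -12, -12 (constant).
Newton forward-difference form: w_i = 2 + (-4)·C(i,1) + (-12)·C(i,2) + (-12)·C(i,3).
Continuing: -258, -442, -698.
Summing i = 0..7 (8 terms) gives -1608.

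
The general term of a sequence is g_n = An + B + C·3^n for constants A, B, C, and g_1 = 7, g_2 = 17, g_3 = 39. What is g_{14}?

4783025

Write the equations: A + B + 3C = 7; 2A + B + 9C = 17; 3A + B + 27C = 39.
Subtracting the first from the second: A + 6C = 10.
Subtracting the second from the third: A + 18C = 22.
Solving: C = 1, A = 4, then B = 0.
Hence g_{14} = 4·14 + 0 + 1·4782969 = 4783025.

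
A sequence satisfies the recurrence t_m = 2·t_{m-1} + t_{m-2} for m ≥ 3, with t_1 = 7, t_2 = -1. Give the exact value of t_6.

Compute successive terms:
t_3 = 5, t_4 = 9, t_5 = 23, t_6 = 55.

55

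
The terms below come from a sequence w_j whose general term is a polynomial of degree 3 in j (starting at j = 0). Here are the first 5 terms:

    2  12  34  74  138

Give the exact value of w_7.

534

1st diffs: 10, 22, 40, 64.
2nd diffs: 12, 18, 24.
3rd diffs: 6, 6 (constant).
Newton forward-difference form: w_j = 2 + 10·C(j,1) + 12·C(j,2) + 6·C(j,3).
At j = 7: j = 7, so w_7 = 2 + 70 + 252 + 210 = 534.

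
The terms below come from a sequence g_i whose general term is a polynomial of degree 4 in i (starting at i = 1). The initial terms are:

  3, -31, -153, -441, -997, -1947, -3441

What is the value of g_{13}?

-35253

1st diffs: -34, -122, -288, -556, -950, -1494.
2nd diffs: -88, -166, -268, -394, -544.
3rd diffs: -78, -102, -126, -150.
4th diffs: -24, -24, -24 (constant).
Newton forward-difference form: g_i = 3 + (-34)·C(i-1,1) + (-88)·C(i-1,2) + (-78)·C(i-1,3) + (-24)·C(i-1,4).
At i = 13: i-1 = 12, so g_{13} = 3 - 408 - 5808 - 17160 - 11880 = -35253.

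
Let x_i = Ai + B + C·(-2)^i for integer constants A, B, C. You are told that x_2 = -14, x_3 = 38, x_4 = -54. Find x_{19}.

At i = 2, 3, 4: 2A + B + 4C = -14; 3A + B - 8C = 38; 4A + B + 16C = -54.
Subtracting the first from the second: A - 12C = 52.
Subtracting the second from the third: A + 24C = -92.
Solving: C = -4, A = 4, then B = -6.
So x_i = 4·i + (-6) + (-4)·(-2)^i; at i=19 this is 2097222.

2097222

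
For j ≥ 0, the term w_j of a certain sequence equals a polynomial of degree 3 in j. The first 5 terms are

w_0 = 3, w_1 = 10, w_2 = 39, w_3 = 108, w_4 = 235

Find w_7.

1144

1st diffs: 7, 29, 69, 127.
2nd diffs: 22, 40, 58.
3rd diffs: 18, 18 (constant).
So w_j = 3j^3 + 2j^2 + 2j + 3.
Evaluating at j = 7 gives w_7 = 1144.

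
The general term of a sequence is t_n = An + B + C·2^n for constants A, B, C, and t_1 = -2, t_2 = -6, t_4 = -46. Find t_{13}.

The three given values yield: A + B + 2C = -2; 2A + B + 4C = -6; 4A + B + 16C = -46.
Subtracting the first from the second: A + 2C = -4.
Subtracting the second from the third: 2A + 12C = -40.
Solving: C = -4, A = 4, then B = 2.
Therefore t_{13} = 52 + 2 + (-4)·8192 = -32714.

-32714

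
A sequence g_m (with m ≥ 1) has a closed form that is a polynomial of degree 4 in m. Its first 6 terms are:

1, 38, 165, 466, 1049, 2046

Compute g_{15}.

1st diffs: 37, 127, 301, 583, 997.
2nd diffs: 90, 174, 282, 414.
3rd diffs: 84, 108, 132.
4th diffs: 24, 24 (constant).
So g_m = m^4 + 4m^3 - 4m^2 + 6m - 6.
Evaluating at m = 15 gives g_{15} = 63309.

63309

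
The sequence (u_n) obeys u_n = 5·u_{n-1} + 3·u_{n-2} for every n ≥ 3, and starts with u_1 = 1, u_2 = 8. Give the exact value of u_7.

40657

Applying the relation repeatedly:
u_3 = 43, u_4 = 239, u_5 = 1324, u_6 = 7337, u_7 = 40657.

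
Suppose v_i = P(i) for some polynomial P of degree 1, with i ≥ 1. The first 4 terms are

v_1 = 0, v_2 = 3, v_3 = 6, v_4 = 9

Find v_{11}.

30

1st diffs: 3, 3, 3 (constant).
So v_i = 3i - 3.
Evaluating at i = 11 gives v_{11} = 30.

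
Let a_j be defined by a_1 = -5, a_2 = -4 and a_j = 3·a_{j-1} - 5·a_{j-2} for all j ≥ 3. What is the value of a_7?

-437

Compute successive terms:
a_3 = 13, a_4 = 59, a_5 = 112, a_6 = 41, a_7 = -437.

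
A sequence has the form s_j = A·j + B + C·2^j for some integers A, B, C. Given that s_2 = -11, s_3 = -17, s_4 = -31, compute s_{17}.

The three given values yield: 2A + B + 4C = -11; 3A + B + 8C = -17; 4A + B + 16C = -31.
Subtracting the first from the second: A + 4C = -6.
Subtracting the second from the third: A + 8C = -14.
Solving: C = -2, A = 2, then B = -7.
Hence s_{17} = 2·17 + (-7) + (-2)·131072 = -262117.

-262117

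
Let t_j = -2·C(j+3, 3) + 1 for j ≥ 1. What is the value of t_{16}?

C(19, 3) = 969, so t_{16} = -1937.

-1937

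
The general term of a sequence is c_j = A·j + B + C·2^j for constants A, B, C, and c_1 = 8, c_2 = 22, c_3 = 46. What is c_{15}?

At j = 1, 2, 3: A + B + 2C = 8; 2A + B + 4C = 22; 3A + B + 8C = 46.
Subtracting the first from the second: A + 2C = 14.
Subtracting the second from the third: A + 4C = 24.
Solving: C = 5, A = 4, then B = -6.
So c_j = 4·j + (-6) + 5·2^j; at j=15 this is 163894.

163894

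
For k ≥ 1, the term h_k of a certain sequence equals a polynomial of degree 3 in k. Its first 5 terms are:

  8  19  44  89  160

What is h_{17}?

5224

1st diffs: 11, 25, 45, 71.
2nd diffs: 14, 20, 26.
3rd diffs: 6, 6 (constant).
Newton forward-difference form: h_k = 8 + 11·C(k-1,1) + 14·C(k-1,2) + 6·C(k-1,3).
At k = 17: k-1 = 16, so h_{17} = 8 + 176 + 1680 + 3360 = 5224.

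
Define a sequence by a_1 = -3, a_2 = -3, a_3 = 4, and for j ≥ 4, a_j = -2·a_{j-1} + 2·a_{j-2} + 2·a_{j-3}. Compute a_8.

-700

Compute successive terms:
a_4 = -20, a_5 = 42, a_6 = -116, a_7 = 276, a_8 = -700.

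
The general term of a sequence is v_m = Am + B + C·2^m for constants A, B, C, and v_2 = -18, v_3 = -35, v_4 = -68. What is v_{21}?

-8388629

At m = 2, 3, 4: 2A + B + 4C = -18; 3A + B + 8C = -35; 4A + B + 16C = -68.
Subtracting the first from the second: A + 4C = -17.
Subtracting the second from the third: A + 8C = -33.
Solving: C = -4, A = -1, then B = 0.
Therefore v_{21} = -21 + 0 + (-4)·2097152 = -8388629.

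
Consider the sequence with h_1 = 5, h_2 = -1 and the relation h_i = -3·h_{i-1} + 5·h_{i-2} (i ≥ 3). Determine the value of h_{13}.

Step forward from the initial values:
h_3 = 28, h_4 = -89, h_5 = 407, …, h_{10} = -517501, h_{11} = 2169763, h_{12} = -9096794, h_{13} = 38139197.

38139197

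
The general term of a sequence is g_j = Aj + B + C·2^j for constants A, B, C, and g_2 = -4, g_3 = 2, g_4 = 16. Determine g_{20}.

Plug in j = 2, 3, 4: 2A + B + 4C = -4; 3A + B + 8C = 2; 4A + B + 16C = 16.
Subtracting the first from the second: A + 4C = 6.
Subtracting the second from the third: A + 8C = 14.
Solving: C = 2, A = -2, then B = -8.
Hence g_{20} = -2·20 + (-8) + 2·1048576 = 2097104.

2097104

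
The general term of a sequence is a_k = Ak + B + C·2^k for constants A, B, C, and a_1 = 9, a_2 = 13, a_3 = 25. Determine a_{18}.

1048509

The three given values yield: A + B + 2C = 9; 2A + B + 4C = 13; 3A + B + 8C = 25.
Subtracting the first from the second: A + 2C = 4.
Subtracting the second from the third: A + 4C = 12.
Solving: C = 4, A = -4, then B = 5.
Hence a_{18} = -4·18 + 5 + 4·262144 = 1048509.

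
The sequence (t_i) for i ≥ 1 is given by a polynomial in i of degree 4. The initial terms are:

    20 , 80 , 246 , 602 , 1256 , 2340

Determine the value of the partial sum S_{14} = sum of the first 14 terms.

176456

1st diffs: 60, 166, 356, 654, 1084.
2nd diffs: 106, 190, 298, 430.
3rd diffs: 84, 108, 132.
4th diffs: 24, 24 (constant).
Newton forward-difference form: t_i = 20 + 60·C(i-1,1) + 106·C(i-1,2) + 84·C(i-1,3) + 24·C(i-1,4).
Continuing: …, 4010, 6446, 9852, 14456, …, t_{14} = 50252.
Summing i = 1..14 (14 terms) gives 176456.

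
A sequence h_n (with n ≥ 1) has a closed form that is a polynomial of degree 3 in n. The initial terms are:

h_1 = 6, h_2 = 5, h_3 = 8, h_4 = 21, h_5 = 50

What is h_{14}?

1st diffs: -1, 3, 13, 29.
2nd diffs: 4, 10, 16.
3rd diffs: 6, 6 (constant).
Newton forward-difference form: h_n = 6 + (-1)·C(n-1,1) + 4·C(n-1,2) + 6·C(n-1,3).
At n = 14: n-1 = 13, so h_{14} = 6 - 13 + 312 + 1716 = 2021.

2021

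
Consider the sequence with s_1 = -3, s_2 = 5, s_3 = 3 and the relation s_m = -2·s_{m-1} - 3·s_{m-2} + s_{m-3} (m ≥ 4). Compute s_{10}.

-541

Applying the relation repeatedly:
s_4 = -24; s_5 = 44; s_6 = -13; s_7 = -130; s_8 = 343; s_9 = -309; s_{10} = -541.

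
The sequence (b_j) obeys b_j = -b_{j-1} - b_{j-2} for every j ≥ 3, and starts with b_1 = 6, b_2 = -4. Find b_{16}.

Step forward from the initial values:
b_3 = -2;  b_4 = 6;  b_5 = -4;  …;  b_{13} = 6;  b_{14} = -4;  b_{15} = -2;  b_{16} = 6.

6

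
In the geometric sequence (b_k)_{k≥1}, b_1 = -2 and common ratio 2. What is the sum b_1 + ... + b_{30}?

b_k = (-2)·2^(k-1).
S = (-2)·(2^30 - 1)/(2 - 1) = (-2)·(1073741824 - 1)/(1) = -2147483646.

-2147483646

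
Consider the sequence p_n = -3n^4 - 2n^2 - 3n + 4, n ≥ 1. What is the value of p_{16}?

-197164

p_{16} = -3·16^4 - 2·16^2 - 3·16 + 4 = -197164.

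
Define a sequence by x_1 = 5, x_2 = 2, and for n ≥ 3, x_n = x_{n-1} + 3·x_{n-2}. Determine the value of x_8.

794

Step forward from the initial values:
x_3 = 17, x_4 = 23, x_5 = 74, x_6 = 143, x_7 = 365, x_8 = 794.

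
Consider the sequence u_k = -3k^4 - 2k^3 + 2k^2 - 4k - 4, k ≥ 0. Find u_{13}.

u_{13} = -3·13^4 - 2·13^3 + 2·13^2 - 4·13 - 4 = -89795.

-89795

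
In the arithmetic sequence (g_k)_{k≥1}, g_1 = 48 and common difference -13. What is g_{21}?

g_k = 48 + (k - 1)·(-13).
g_{21} = 48 + 20·(-13) = -212.

-212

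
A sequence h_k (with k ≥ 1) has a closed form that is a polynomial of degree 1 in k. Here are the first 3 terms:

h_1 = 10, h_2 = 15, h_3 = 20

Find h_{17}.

90

1st diffs: 5, 5 (constant).
So h_k = 5k + 5.
Evaluating at k = 17 gives h_{17} = 90.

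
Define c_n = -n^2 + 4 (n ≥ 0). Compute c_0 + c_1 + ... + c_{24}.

Over n = 0..24: Σn = 300, Σn² = 4900.
Total = (-1)·4900 + (4)·25 = -4800.

-4800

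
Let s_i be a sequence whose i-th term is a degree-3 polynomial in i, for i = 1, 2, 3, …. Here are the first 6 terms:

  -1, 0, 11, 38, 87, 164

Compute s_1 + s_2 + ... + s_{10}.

1st diffs: 1, 11, 27, 49, 77.
2nd diffs: 10, 16, 22, 28.
3rd diffs: 6, 6, 6 (constant).
So s_i = i^3 - i^2 - 3i + 2.
Continuing: 275, 426, 623, 872.
Summing i = 1..10 (10 terms) gives 2495.

2495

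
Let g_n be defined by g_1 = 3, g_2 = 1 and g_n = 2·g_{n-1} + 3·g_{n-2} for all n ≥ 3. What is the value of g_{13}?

531443

Step forward from the initial values:
g_3 = 11;  g_4 = 25;  g_5 = 83;  …;  g_{10} = 19681;  g_{11} = 59051;  g_{12} = 177145;  g_{13} = 531443.
(Characteristic roots are 3 and -1.)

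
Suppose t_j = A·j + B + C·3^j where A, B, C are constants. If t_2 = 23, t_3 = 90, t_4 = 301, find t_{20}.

At j = 2, 3, 4: 2A + B + 9C = 23; 3A + B + 27C = 90; 4A + B + 81C = 301.
Subtracting the first from the second: A + 18C = 67.
Subtracting the second from the third: A + 54C = 211.
Solving: C = 4, A = -5, then B = -3.
So t_j = -5·j + (-3) + 4·3^j; at j=20 this is 13947137501.

13947137501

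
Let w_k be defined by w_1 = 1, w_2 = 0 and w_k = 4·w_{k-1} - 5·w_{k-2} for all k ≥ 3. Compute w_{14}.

51480

Step forward from the initial values:
w_3 = -5  w_4 = -20  w_5 = -55  …  w_{11} = 5995  w_{12} = 15580  w_{13} = 32345  w_{14} = 51480.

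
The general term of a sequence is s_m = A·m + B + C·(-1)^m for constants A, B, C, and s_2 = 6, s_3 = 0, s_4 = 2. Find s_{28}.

-46

Plug in m = 2, 3, 4: 2A + B + C = 6; 3A + B - C = 0; 4A + B + C = 2.
Subtracting the first from the second: A - 2C = -6.
Subtracting the second from the third: A + 2C = 2.
Solving: C = 2, A = -2, then B = 8.
Hence s_{28} = -2·28 + 8 + 2·1 = -46.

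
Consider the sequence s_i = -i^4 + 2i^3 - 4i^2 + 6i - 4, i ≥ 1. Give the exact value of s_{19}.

-117937

s_{19} = -1·19^4 + 2·19^3 - 4·19^2 + 6·19 - 4 = -117937.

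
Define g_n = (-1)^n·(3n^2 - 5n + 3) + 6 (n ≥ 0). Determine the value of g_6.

(-1)^6 = 1; 3n^2 - 5n + 3 at n=6 is 81; so g_6 = 87.

87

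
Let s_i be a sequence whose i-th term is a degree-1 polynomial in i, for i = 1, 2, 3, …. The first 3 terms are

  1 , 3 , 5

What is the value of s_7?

13

1st diffs: 2, 2 (constant).
So s_i = 2i - 1.
Evaluating at i = 7 gives s_7 = 13.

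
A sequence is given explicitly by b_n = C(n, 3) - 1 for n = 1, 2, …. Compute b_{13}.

C(13, 3) = 286, so b_{13} = 285.

285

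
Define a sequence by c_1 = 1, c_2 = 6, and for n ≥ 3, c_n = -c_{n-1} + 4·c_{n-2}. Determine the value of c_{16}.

1445626

Iterate the recurrence:
c_3 = -2  c_4 = 26  c_5 = -34  …  c_{13} = -85474  c_{14} = 220746  c_{15} = -562642  c_{16} = 1445626.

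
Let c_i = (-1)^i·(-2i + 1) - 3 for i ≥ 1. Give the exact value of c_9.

(-1)^9 = -1; -2i + 1 at i=9 is -17; so c_9 = 14.

14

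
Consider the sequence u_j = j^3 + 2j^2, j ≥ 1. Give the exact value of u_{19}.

u_{19} = 1·19^3 + 2·19^2 = 7581.

7581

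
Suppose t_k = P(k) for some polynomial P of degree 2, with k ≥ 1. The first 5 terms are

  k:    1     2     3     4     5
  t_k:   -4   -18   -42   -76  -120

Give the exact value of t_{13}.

-832

1st diffs: -14, -24, -34, -44.
2nd diffs: -10, -10, -10 (constant).
So t_k = -5k^2 + k.
Evaluating at k = 13 gives t_{13} = -832.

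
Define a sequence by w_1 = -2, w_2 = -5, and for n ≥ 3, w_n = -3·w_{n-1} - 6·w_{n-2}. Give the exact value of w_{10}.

w_3 = 27, w_4 = -51, w_5 = -9, w_6 = 333, w_7 = -945, w_8 = 837, w_9 = 3159, w_{10} = -14499.

-14499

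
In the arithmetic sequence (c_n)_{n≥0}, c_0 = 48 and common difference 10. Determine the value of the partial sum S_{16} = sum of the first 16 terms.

1968

c_n = 48 + (n - 0)·10.
c_{15} = 198; S = 16·(48 + 198)/2 = 1968.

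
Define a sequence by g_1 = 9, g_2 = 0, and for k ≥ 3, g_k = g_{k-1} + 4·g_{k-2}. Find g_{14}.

Applying the relation repeatedly:
g_3 = 36; g_4 = 36; g_5 = 180; …; g_{11} = 41940; g_{12} = 105444; g_{13} = 273204; g_{14} = 694980.

694980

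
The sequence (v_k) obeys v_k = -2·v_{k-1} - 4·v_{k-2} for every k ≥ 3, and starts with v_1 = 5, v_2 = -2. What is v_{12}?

-8192

Compute successive terms:
v_3 = -16;  v_4 = 40;  v_5 = -16;  v_6 = -128;  v_7 = 320;  v_8 = -128;  v_9 = -1024;  v_{10} = 2560;  v_{11} = -1024;  v_{12} = -8192.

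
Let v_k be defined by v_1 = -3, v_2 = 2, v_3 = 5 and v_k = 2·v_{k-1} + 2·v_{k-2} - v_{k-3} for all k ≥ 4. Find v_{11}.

Iterate the recurrence:
v_4 = 17; v_5 = 42; v_6 = 113; v_7 = 293; v_8 = 770; v_9 = 2013; v_{10} = 5273; v_{11} = 13802.

13802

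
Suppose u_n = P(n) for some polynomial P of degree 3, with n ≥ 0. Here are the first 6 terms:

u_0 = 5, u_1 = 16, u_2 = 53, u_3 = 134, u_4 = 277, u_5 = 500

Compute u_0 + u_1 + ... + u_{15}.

48720

1st diffs: 11, 37, 81, 143, 223.
2nd diffs: 26, 44, 62, 80.
3rd diffs: 18, 18, 18 (constant).
Newton forward-difference form: u_n = 5 + 11·C(n,1) + 26·C(n,2) + 18·C(n,3).
Continuing: …, 821, 1258, 1829, 2552, …, u_{15} = 11090.
Summing n = 0..15 (16 terms) gives 48720.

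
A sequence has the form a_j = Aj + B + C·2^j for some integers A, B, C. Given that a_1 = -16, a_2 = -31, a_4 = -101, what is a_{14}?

The three given values yield: A + B + 2C = -16; 2A + B + 4C = -31; 4A + B + 16C = -101.
Subtracting the first from the second: A + 2C = -15.
Subtracting the second from the third: 2A + 12C = -70.
Solving: C = -5, A = -5, then B = -1.
Hence a_{14} = -5·14 + (-1) + (-5)·16384 = -81991.

-81991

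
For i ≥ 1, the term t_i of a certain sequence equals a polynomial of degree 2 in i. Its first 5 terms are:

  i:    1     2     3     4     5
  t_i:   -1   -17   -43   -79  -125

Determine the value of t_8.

-323

1st diffs: -16, -26, -36, -46.
2nd diffs: -10, -10, -10 (constant).
Newton forward-difference form: t_i = -1 + (-16)·C(i-1,1) + (-10)·C(i-1,2).
At i = 8: i-1 = 7, so t_8 = -1 - 112 - 210 = -323.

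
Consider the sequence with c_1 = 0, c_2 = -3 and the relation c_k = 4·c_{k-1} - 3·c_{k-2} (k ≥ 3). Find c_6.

Compute successive terms:
c_3 = -12, c_4 = -39, c_5 = -120, c_6 = -363.
(Characteristic roots are 3 and 1.)

-363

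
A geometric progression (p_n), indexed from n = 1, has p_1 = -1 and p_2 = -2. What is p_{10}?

Common ratio r = 2.
p_n = (-1)·2^(n-1).
p_{10} = (-1)·2^9 = -512.

-512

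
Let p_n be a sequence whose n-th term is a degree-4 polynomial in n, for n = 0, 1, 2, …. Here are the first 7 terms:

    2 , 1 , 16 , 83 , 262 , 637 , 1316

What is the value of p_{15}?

1st diffs: -1, 15, 67, 179, 375, 679.
2nd diffs: 16, 52, 112, 196, 304.
3rd diffs: 36, 60, 84, 108.
4th diffs: 24, 24, 24 (constant).
Newton forward-difference form: p_n = 2 + (-1)·C(n,1) + 16·C(n,2) + 36·C(n,3) + 24·C(n,4).
At n = 15: n = 15, so p_{15} = 2 - 15 + 1680 + 16380 + 32760 = 50807.

50807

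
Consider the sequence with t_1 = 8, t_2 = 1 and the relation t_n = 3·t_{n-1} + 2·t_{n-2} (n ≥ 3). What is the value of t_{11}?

Applying the relation repeatedly:
t_3 = 19  t_4 = 59  t_5 = 215  t_6 = 763  t_7 = 2719  t_8 = 9683  t_9 = 34487  t_{10} = 122827  t_{11} = 437455.

437455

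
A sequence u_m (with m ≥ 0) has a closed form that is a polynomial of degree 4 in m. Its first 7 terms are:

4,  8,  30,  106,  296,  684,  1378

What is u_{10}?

10214

1st diffs: 4, 22, 76, 190, 388, 694.
2nd diffs: 18, 54, 114, 198, 306.
3rd diffs: 36, 60, 84, 108.
4th diffs: 24, 24, 24 (constant).
Newton forward-difference form: u_m = 4 + 4·C(m,1) + 18·C(m,2) + 36·C(m,3) + 24·C(m,4).
At m = 10: m = 10, so u_{10} = 4 + 40 + 810 + 4320 + 5040 = 10214.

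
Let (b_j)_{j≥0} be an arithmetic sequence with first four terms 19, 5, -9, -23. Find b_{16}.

Common difference d = -14.
b_j = 19 + (j - 0)·(-14).
b_{16} = 19 + 16·(-14) = -205.

-205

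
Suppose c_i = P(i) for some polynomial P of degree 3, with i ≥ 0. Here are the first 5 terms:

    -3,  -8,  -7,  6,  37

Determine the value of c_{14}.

2657

1st diffs: -5, 1, 13, 31.
2nd diffs: 6, 12, 18.
3rd diffs: 6, 6 (constant).
So c_i = i^3 - 6i - 3.
Evaluating at i = 14 gives c_{14} = 2657.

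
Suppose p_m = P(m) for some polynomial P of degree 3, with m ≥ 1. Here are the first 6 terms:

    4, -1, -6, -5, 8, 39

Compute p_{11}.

674

1st diffs: -5, -5, 1, 13, 31.
2nd diffs: 0, 6, 12, 18.
3rd diffs: 6, 6, 6 (constant).
So p_m = m^3 - 6m^2 + 6m + 3.
Evaluating at m = 11 gives p_{11} = 674.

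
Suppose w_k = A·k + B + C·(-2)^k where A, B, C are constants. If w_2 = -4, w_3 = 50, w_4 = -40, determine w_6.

-220

The three given values yield: 2A + B + 4C = -4; 3A + B - 8C = 50; 4A + B + 16C = -40.
Subtracting the first from the second: A - 12C = 54.
Subtracting the second from the third: A + 24C = -90.
Solving: C = -4, A = 6, then B = 0.
Therefore w_6 = 36 + 0 + (-4)·64 = -220.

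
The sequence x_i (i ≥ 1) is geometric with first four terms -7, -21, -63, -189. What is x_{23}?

-219667417263

Common ratio r = 3.
x_i = (-7)·3^(i-1).
x_{23} = (-7)·3^22 = -219667417263.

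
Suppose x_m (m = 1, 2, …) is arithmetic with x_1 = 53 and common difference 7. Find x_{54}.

x_m = 53 + (m - 1)·7.
x_{54} = 53 + 53·7 = 424.

424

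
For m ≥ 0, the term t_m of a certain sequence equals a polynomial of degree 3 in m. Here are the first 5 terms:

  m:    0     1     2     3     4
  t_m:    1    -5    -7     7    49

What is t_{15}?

1st diffs: -6, -2, 14, 42.
2nd diffs: 4, 16, 28.
3rd diffs: 12, 12 (constant).
Newton forward-difference form: t_m = 1 + (-6)·C(m,1) + 4·C(m,2) + 12·C(m,3).
At m = 15: m = 15, so t_{15} = 1 - 90 + 420 + 5460 = 5791.

5791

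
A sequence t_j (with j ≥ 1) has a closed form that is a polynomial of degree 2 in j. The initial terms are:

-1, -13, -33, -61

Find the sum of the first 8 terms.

1st diffs: -12, -20, -28.
2nd diffs: -8, -8 (constant).
Newton forward-difference form: t_j = -1 + (-12)·C(j-1,1) + (-8)·C(j-1,2).
Continuing: -97, -141, -193, -253.
Summing j = 1..8 (8 terms) gives -792.

-792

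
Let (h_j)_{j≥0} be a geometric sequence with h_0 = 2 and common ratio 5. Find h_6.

31250

h_j = 2·5^(j-0).
h_6 = 2·5^6 = 31250.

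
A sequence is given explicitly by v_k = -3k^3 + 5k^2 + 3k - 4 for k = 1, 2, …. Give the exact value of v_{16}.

v_{16} = -3·16^3 + 5·16^2 + 3·16 - 4 = -10964.

-10964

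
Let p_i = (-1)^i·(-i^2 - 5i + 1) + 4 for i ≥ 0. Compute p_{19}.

459

(-1)^19 = -1; -i^2 - 5i + 1 at i=19 is -455; so p_{19} = 459.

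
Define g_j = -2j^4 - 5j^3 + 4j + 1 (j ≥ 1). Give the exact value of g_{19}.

g_{19} = -2·19^4 - 5·19^3 + 4·19 + 1 = -294860.

-294860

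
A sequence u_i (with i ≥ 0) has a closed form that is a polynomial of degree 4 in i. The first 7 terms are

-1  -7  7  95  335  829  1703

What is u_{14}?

45415

1st diffs: -6, 14, 88, 240, 494, 874.
2nd diffs: 20, 74, 152, 254, 380.
3rd diffs: 54, 78, 102, 126.
4th diffs: 24, 24, 24 (constant).
So u_i = i^4 + 3i^3 - 6i^2 - 4i - 1.
Evaluating at i = 14 gives u_{14} = 45415.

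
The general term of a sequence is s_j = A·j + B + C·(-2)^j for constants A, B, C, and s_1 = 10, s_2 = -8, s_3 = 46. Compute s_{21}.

Write the equations: A + B - 2C = 10; 2A + B + 4C = -8; 3A + B - 8C = 46.
Subtracting the first from the second: A + 6C = -18.
Subtracting the second from the third: A - 12C = 54.
Solving: C = -4, A = 6, then B = -4.
So s_j = 6·j + (-4) + (-4)·(-2)^j; at j=21 this is 8388730.

8388730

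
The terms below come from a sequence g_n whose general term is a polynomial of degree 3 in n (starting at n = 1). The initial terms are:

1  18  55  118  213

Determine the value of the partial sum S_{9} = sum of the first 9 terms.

3057

1st diffs: 17, 37, 63, 95.
2nd diffs: 20, 26, 32.
3rd diffs: 6, 6 (constant).
So g_n = n^3 + 4n^2 - 2n - 2.
Continuing: 346, 523, 750, 1033.
Summing n = 1..9 (9 terms) gives 3057.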